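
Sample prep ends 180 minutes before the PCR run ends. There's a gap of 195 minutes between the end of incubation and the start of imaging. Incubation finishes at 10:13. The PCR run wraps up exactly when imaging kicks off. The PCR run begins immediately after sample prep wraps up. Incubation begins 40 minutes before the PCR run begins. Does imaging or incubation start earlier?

incubation

Imaging starts at 10:13 + 195 min = 13:28.
So the PCR run ends at 13:28.
Sample prep ends at 13:28 − 180 min = 10:28.
So the PCR run starts at 10:28.
Incubation starts at 10:28 − 40 min = 09:48.
Imaging starts at 13:28 and incubation starts at 09:48, so incubation is first.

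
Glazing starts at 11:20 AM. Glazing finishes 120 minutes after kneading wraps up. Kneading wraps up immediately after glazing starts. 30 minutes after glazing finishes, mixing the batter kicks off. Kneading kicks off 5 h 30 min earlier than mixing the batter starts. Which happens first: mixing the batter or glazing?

Kneading ends at 11:20 AM.
Glazing ends at 11:20 AM + 120 min = 1:20 PM.
Mixing the batter starts at 1:20 PM + 30 min = 1:50 PM.
Mixing the batter starts at 1:50 PM and glazing starts at 11:20 AM, so glazing is first.

glazing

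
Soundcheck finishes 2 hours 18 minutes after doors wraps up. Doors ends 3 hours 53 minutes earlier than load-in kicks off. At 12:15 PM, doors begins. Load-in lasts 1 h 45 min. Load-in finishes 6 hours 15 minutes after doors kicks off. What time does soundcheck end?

3:10 PM

Load-in ends at 12:15 PM + 375 min = 6:30 PM.
Load-in starts at 6:30 PM − 105 min = 4:45 PM.
Doors ends at 4:45 PM − 233 min = 12:52 PM.
Soundcheck ends at 12:52 PM + 138 min = 3:10 PM.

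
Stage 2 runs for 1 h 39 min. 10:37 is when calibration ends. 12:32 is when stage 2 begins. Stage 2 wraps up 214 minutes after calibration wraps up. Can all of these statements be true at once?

Yes

Stage 2 ends at 10:37 + 214 min = 14:11.
Stage 2 starts at 14:11 − 99 min = 12:32.
That matches the stated 12:32, so the schedule is consistent.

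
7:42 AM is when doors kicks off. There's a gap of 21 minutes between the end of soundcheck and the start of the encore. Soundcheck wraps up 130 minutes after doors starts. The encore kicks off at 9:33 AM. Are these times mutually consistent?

Soundcheck ends at 7:42 AM + 130 min = 9:52 AM.
The encore starts at 9:52 AM + 21 min = 10:13 AM.
But the encore is also said to start at 9:33 AM — a 40-minute conflict.

No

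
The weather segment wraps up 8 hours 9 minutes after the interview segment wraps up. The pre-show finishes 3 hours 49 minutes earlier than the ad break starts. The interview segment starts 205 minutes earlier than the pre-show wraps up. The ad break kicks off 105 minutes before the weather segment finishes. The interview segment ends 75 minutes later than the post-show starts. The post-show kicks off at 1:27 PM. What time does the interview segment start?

The interview segment ends at 1:27 PM + 75 min = 2:42 PM.
The weather segment ends at 2:42 PM + 489 min = 10:51 PM.
The ad break starts at 10:51 PM − 105 min = 9:06 PM.
The pre-show ends at 9:06 PM − 229 min = 5:17 PM.
The interview segment starts at 5:17 PM − 205 min = 1:52 PM.

1:52 PM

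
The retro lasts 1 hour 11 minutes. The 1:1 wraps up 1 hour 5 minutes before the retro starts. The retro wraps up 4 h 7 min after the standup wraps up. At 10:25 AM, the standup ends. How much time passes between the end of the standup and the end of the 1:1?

1 hour 51 minutes

The retro ends at 10:25 AM + 247 min = 2:32 PM.
The retro starts at 2:32 PM − 71 min = 1:21 PM.
The 1:1 ends at 1:21 PM − 65 min = 12:16 PM.
From 10:25 AM to 12:16 PM is 1 hour 51 minutes.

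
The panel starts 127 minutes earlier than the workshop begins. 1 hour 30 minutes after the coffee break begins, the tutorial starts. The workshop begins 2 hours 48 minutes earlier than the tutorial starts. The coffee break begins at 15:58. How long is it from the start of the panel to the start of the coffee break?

The tutorial starts at 15:58 + 90 min = 17:28.
The workshop starts at 17:28 − 168 min = 14:40.
The panel starts at 14:40 − 127 min = 12:33.
From 12:33 to 15:58 is 205 minutes.

205 minutes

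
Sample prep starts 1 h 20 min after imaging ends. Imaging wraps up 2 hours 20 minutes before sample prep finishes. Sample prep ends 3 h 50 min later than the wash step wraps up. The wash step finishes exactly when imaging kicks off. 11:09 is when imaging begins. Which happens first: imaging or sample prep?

The wash step ends at 11:09.
Sample prep ends at 11:09 + 230 min = 14:59.
Imaging ends at 14:59 − 140 min = 12:39.
Sample prep starts at 12:39 + 80 min = 13:59.
Imaging starts at 11:09 and sample prep starts at 13:59, so imaging is first.

imaging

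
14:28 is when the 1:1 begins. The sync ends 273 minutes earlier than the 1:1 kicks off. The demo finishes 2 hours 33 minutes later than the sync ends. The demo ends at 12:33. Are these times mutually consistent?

No

The sync ends at 14:28 − 273 min = 09:55.
The demo ends at 09:55 + 153 min = 12:28.
But the demo is also said to end at 12:33 — a 5-minute conflict.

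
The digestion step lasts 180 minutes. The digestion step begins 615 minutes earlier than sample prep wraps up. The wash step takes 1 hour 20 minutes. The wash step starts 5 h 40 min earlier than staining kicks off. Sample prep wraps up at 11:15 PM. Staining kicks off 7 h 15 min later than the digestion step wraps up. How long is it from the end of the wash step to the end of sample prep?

4 hours 20 minutes

The digestion step starts at 11:15 PM − 615 min = 1:00 PM.
The digestion step ends at 1:00 PM + 180 min = 4:00 PM.
Staining starts at 4:00 PM + 435 min = 11:15 PM.
The wash step starts at 11:15 PM − 340 min = 5:35 PM.
The wash step ends at 5:35 PM + 80 min = 6:55 PM.
From 6:55 PM to 11:15 PM is 4 hours 20 minutes.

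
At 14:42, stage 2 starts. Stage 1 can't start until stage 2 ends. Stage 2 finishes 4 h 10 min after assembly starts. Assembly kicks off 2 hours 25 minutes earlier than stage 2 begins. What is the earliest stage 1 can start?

16:27

Assembly starts at 14:42 − 145 min = 12:17.
Stage 2 ends at 12:17 + 250 min = 16:27.
Stage 1 is bounded by stage 2, so the earliest it can start is 16:27.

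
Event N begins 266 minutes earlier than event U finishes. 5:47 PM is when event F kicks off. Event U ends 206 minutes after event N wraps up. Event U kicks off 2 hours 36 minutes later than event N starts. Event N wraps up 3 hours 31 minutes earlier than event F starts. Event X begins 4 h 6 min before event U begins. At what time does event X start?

Event N ends at 5:47 PM − 211 min = 2:16 PM.
Event U ends at 2:16 PM + 206 min = 5:42 PM.
Event N starts at 5:42 PM − 266 min = 1:16 PM.
Event U starts at 1:16 PM + 156 min = 3:52 PM.
Event X starts at 3:52 PM − 246 min = 11:46 AM.

11:46 AM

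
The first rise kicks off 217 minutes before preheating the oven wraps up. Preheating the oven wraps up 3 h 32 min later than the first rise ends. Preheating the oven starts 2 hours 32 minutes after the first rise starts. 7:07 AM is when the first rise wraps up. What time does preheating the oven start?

Preheating the oven ends at 7:07 AM + 212 min = 10:39 AM.
The first rise starts at 10:39 AM − 217 min = 7:02 AM.
Preheating the oven starts at 7:02 AM + 152 min = 9:34 AM.

9:34 AM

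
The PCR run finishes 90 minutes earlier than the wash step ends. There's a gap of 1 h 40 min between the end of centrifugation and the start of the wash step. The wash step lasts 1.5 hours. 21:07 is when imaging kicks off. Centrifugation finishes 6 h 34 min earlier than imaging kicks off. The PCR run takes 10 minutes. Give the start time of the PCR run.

Centrifugation ends at 21:07 − 394 min = 14:33.
The wash step starts at 14:33 + 100 min = 16:13.
The wash step ends at 16:13 + 90 min = 17:43.
The PCR run ends at 17:43 − 90 min = 16:13.
The PCR run starts at 16:13 − 10 min = 16:03.

16:03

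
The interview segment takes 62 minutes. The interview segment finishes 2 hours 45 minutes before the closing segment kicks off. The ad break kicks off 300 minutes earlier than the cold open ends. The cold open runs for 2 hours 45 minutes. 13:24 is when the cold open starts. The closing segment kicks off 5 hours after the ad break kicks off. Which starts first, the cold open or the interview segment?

the interview segment

The cold open ends at 13:24 + 165 min = 16:09.
The ad break starts at 16:09 − 300 min = 11:09.
The closing segment starts at 11:09 + 300 min = 16:09.
The interview segment ends at 16:09 − 165 min = 13:24.
The interview segment starts at 13:24 − 62 min = 12:22.
The cold open starts at 13:24 and the interview segment starts at 12:22, so the interview segment is first.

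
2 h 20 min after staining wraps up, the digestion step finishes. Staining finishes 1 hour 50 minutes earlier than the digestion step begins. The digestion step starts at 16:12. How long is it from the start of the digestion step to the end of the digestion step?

Staining ends at 16:12 − 110 min = 14:22.
The digestion step ends at 14:22 + 140 min = 16:42.
From 16:12 to 16:42 is 30 minutes.

30 minutes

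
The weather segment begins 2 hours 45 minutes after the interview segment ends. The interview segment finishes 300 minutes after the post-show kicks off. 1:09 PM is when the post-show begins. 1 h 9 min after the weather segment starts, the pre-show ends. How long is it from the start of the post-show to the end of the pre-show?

The interview segment ends at 1:09 PM + 300 min = 6:09 PM.
The weather segment starts at 6:09 PM + 165 min = 8:54 PM.
The pre-show ends at 8:54 PM + 69 min = 10:03 PM.
From 1:09 PM to 10:03 PM is 8 hours 54 minutes.

8 hours 54 minutes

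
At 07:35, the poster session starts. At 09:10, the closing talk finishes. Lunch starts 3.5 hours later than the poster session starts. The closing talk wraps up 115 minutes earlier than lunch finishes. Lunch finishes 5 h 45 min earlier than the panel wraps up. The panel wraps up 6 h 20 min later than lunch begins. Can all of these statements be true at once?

No

Lunch starts at 07:35 + 210 min = 11:05.
The panel ends at 11:05 + 380 min = 17:25.
Lunch ends at 17:25 − 345 min = 11:40.
The closing talk ends at 11:40 − 115 min = 09:45.
But the closing talk is also said to end at 09:10 — a 35-minute conflict.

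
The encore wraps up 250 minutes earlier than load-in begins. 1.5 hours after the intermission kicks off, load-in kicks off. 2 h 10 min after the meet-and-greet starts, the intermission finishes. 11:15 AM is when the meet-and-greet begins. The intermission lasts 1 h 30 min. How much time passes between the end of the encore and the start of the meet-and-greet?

two hours

The intermission ends at 11:15 AM + 130 min = 1:25 PM.
The intermission starts at 1:25 PM − 90 min = 11:55 AM.
Load-in starts at 11:55 AM + 90 min = 1:25 PM.
The encore ends at 1:25 PM − 250 min = 9:15 AM.
From 9:15 AM to 11:15 AM is two hours.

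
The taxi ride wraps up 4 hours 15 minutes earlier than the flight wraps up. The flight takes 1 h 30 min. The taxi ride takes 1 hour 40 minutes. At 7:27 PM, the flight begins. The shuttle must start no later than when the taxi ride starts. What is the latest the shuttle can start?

The flight ends at 7:27 PM + 90 min = 8:57 PM.
The taxi ride ends at 8:57 PM − 255 min = 4:42 PM.
The taxi ride starts at 4:42 PM − 100 min = 3:02 PM.
The shuttle is bounded by the taxi ride, so the latest it can start is 3:02 PM.

3:02 PM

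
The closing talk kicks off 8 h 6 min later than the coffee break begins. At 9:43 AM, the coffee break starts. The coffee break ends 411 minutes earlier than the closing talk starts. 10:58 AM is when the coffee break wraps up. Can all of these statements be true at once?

The closing talk starts at 9:43 AM + 486 min = 5:49 PM.
The coffee break ends at 5:49 PM − 411 min = 10:58 AM.
That matches the stated 10:58 AM, so the schedule is consistent.

Yes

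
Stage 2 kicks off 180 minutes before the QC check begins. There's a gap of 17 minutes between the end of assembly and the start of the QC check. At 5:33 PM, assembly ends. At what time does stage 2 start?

2:50 PM

The QC check starts at 5:33 PM + 17 min = 5:50 PM.
Stage 2 starts at 5:50 PM − 180 min = 2:50 PM.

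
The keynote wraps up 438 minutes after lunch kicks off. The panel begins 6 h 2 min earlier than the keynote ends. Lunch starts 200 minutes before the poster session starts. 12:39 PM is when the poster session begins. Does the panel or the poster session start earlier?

the panel

Lunch starts at 12:39 PM − 200 min = 9:19 AM.
The keynote ends at 9:19 AM + 438 min = 4:37 PM.
The panel starts at 4:37 PM − 362 min = 10:35 AM.
The panel starts at 10:35 AM and the poster session starts at 12:39 PM, so the panel is first.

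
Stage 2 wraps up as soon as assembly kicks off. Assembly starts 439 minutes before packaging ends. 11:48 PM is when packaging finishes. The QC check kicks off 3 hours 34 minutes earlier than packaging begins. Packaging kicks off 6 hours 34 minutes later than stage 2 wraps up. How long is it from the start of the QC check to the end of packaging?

4 h 19 min

Assembly starts at 11:48 PM − 439 min = 4:29 PM.
So stage 2 ends at 4:29 PM.
Packaging starts at 4:29 PM + 394 min = 11:03 PM.
The QC check starts at 11:03 PM − 214 min = 7:29 PM.
From 7:29 PM to 11:48 PM is 4 h 19 min.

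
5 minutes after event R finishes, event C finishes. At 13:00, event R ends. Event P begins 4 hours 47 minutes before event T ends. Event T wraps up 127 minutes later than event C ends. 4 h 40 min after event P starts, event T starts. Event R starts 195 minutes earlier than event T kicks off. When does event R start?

11:50

Event C ends at 13:00 + 5 min = 13:05.
Event T ends at 13:05 + 127 min = 15:12.
Event P starts at 15:12 − 287 min = 10:25.
Event T starts at 10:25 + 280 min = 15:05.
Event R starts at 15:05 − 195 min = 11:50.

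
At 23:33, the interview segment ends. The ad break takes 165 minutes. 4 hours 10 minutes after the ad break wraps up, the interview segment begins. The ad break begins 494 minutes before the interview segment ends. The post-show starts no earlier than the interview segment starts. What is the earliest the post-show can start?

22:14

The ad break starts at 23:33 − 494 min = 15:19.
The ad break ends at 15:19 + 165 min = 18:04.
The interview segment starts at 18:04 + 250 min = 22:14.
The post-show is bounded by the interview segment, so the earliest it can start is 22:14.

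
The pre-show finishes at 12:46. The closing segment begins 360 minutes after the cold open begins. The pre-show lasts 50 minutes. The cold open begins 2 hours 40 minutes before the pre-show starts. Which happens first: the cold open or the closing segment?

The pre-show starts at 12:46 − 50 min = 11:56.
The cold open starts at 11:56 − 160 min = 09:16.
The closing segment starts at 09:16 + 360 min = 15:16.
The cold open starts at 09:16 and the closing segment starts at 15:16, so the cold open is first.

the cold open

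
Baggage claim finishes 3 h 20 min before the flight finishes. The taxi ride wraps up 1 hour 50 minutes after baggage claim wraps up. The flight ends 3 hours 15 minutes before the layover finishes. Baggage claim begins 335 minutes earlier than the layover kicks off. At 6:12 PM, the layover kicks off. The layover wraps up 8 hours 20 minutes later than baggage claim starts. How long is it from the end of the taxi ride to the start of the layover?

two hours

Baggage claim starts at 6:12 PM − 335 min = 12:37 PM.
The layover ends at 12:37 PM + 500 min = 8:57 PM.
The flight ends at 8:57 PM − 195 min = 5:42 PM.
Baggage claim ends at 5:42 PM − 200 min = 2:22 PM.
The taxi ride ends at 2:22 PM + 110 min = 4:12 PM.
From 4:12 PM to 6:12 PM is two hours.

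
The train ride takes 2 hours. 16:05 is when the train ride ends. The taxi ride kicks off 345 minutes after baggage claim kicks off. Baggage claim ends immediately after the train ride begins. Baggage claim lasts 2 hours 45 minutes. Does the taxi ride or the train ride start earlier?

The train ride starts at 16:05 − 120 min = 14:05.
So baggage claim ends at 14:05.
Baggage claim starts at 14:05 − 165 min = 11:20.
The taxi ride starts at 11:20 + 345 min = 17:05.
The taxi ride starts at 17:05 and the train ride starts at 14:05, so the train ride is first.

the train ride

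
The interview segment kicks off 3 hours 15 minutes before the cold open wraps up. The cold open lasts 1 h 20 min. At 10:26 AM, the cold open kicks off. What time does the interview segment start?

The cold open ends at 10:26 AM + 80 min = 11:46 AM.
The interview segment starts at 11:46 AM − 195 min = 8:31 AM.

8:31 AM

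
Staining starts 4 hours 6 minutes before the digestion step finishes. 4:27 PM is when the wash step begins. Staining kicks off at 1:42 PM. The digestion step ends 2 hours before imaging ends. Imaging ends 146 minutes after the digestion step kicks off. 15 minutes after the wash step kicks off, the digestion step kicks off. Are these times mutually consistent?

The digestion step starts at 4:27 PM + 15 min = 4:42 PM.
Imaging ends at 4:42 PM + 146 min = 7:08 PM.
The digestion step ends at 7:08 PM − 120 min = 5:08 PM.
Staining starts at 5:08 PM − 246 min = 1:02 PM.
But staining is also said to start at 1:42 PM — a 40-minute conflict.

No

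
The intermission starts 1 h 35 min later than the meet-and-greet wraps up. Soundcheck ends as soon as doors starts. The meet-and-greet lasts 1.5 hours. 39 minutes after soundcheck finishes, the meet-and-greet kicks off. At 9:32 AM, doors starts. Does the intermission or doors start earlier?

doors

Soundcheck ends at 9:32 AM.
The meet-and-greet starts at 9:32 AM + 39 min = 10:11 AM.
The meet-and-greet ends at 10:11 AM + 90 min = 11:41 AM.
The intermission starts at 11:41 AM + 95 min = 1:16 PM.
The intermission starts at 1:16 PM and doors starts at 9:32 AM, so doors is first.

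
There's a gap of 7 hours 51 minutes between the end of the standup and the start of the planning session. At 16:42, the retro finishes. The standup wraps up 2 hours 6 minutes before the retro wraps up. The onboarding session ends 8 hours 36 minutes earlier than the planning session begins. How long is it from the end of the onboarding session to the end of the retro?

The standup ends at 16:42 − 126 min = 14:36.
The planning session starts at 14:36 + 471 min = 22:27.
The onboarding session ends at 22:27 − 516 min = 13:51.
From 13:51 to 16:42 is 171 minutes.

171 minutes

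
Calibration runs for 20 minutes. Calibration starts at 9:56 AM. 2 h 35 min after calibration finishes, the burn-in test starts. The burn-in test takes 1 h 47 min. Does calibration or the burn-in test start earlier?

calibration

Calibration ends at 9:56 AM + 20 min = 10:16 AM.
The burn-in test starts at 10:16 AM + 155 min = 12:51 PM.
Calibration starts at 9:56 AM and the burn-in test starts at 12:51 PM, so calibration is first.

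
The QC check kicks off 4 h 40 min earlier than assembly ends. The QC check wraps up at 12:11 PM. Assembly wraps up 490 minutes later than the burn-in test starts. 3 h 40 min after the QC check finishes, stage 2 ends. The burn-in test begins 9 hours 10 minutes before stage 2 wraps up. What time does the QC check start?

Stage 2 ends at 12:11 PM + 220 min = 3:51 PM.
The burn-in test starts at 3:51 PM − 550 min = 6:41 AM.
Assembly ends at 6:41 AM + 490 min = 2:51 PM.
The QC check starts at 2:51 PM − 280 min = 10:11 AM.

10:11 AM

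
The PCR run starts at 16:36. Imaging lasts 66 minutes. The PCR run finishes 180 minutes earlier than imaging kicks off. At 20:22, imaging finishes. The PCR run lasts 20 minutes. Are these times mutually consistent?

No

Imaging starts at 20:22 − 66 min = 19:16.
The PCR run ends at 19:16 − 180 min = 16:16.
The PCR run starts at 16:16 − 20 min = 15:56.
But the PCR run is also said to start at 16:36 — a 40-minute conflict.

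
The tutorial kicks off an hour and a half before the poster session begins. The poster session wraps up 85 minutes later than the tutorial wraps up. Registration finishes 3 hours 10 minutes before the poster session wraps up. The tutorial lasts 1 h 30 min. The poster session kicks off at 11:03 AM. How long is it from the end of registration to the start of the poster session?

1 hour 45 minutes

The tutorial starts at 11:03 AM − 90 min = 9:33 AM.
The tutorial ends at 9:33 AM + 90 min = 11:03 AM.
The poster session ends at 11:03 AM + 85 min = 12:28 PM.
Registration ends at 12:28 PM − 190 min = 9:18 AM.
From 9:18 AM to 11:03 AM is 1 hour 45 minutes.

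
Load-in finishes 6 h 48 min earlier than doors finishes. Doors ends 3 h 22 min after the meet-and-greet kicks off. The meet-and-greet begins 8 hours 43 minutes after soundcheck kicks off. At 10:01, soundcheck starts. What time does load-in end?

15:18

The meet-and-greet starts at 10:01 + 523 min = 18:44.
Doors ends at 18:44 + 202 min = 22:06.
Load-in ends at 22:06 − 408 min = 15:18.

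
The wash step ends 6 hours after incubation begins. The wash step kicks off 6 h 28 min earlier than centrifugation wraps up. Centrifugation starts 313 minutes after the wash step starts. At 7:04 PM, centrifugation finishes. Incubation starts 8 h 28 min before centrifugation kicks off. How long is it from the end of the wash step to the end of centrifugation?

3 h 43 min

The wash step starts at 7:04 PM − 388 min = 12:36 PM.
Centrifugation starts at 12:36 PM + 313 min = 5:49 PM.
Incubation starts at 5:49 PM − 508 min = 9:21 AM.
The wash step ends at 9:21 AM + 360 min = 3:21 PM.
From 3:21 PM to 7:04 PM is 3 h 43 min.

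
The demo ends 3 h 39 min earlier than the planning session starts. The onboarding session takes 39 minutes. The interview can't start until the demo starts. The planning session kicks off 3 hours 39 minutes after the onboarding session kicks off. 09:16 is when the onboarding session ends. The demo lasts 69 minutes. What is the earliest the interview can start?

07:28

The onboarding session starts at 09:16 − 39 min = 08:37.
The planning session starts at 08:37 + 219 min = 12:16.
The demo ends at 12:16 − 219 min = 08:37.
The demo starts at 08:37 − 69 min = 07:28.
The interview is bounded by the demo, so the earliest it can start is 07:28.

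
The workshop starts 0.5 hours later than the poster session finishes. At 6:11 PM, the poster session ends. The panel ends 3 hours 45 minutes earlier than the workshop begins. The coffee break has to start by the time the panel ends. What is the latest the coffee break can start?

The workshop starts at 6:11 PM + 30 min = 6:41 PM.
The panel ends at 6:41 PM − 225 min = 2:56 PM.
The coffee break is bounded by the panel, so the latest it can start is 2:56 PM.

2:56 PM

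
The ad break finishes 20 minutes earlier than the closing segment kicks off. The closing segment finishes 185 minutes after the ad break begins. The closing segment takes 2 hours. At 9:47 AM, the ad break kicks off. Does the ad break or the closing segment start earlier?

the ad break

The closing segment ends at 9:47 AM + 185 min = 12:52 PM.
The closing segment starts at 12:52 PM − 120 min = 10:52 AM.
The ad break starts at 9:47 AM and the closing segment starts at 10:52 AM, so the ad break is first.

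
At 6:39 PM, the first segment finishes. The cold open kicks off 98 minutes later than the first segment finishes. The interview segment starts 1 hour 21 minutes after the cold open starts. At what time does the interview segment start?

The cold open starts at 6:39 PM + 98 min = 8:17 PM.
The interview segment starts at 8:17 PM + 81 min = 9:38 PM.

9:38 PM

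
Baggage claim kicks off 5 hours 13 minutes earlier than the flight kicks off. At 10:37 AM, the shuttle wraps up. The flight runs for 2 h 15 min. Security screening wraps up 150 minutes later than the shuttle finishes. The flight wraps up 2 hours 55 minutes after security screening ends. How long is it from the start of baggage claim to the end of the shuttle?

Security screening ends at 10:37 AM + 150 min = 1:07 PM.
The flight ends at 1:07 PM + 175 min = 4:02 PM.
The flight starts at 4:02 PM − 135 min = 1:47 PM.
Baggage claim starts at 1:47 PM − 313 min = 8:34 AM.
From 8:34 AM to 10:37 AM is 2 h 3 min.

2 h 3 min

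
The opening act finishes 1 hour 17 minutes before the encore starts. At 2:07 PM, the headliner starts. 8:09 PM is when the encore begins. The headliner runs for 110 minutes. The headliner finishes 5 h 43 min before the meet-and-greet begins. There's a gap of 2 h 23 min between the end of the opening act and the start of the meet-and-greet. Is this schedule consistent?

No

The opening act ends at 8:09 PM − 77 min = 6:52 PM.
The meet-and-greet starts at 6:52 PM + 143 min = 9:15 PM.
The headliner ends at 9:15 PM − 343 min = 3:32 PM.
The headliner starts at 3:32 PM − 110 min = 1:42 PM.
But the headliner is also said to start at 2:07 PM — a 25-minute conflict.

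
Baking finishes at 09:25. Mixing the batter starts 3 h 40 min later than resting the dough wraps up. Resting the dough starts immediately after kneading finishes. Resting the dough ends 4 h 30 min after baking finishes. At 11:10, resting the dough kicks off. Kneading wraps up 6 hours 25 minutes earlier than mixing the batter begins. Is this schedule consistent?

Resting the dough ends at 09:25 + 270 min = 13:55.
Mixing the batter starts at 13:55 + 220 min = 17:35.
Kneading ends at 17:35 − 385 min = 11:10.
So resting the dough starts at 11:10.
That matches the stated 11:10, so the schedule is consistent.

Yes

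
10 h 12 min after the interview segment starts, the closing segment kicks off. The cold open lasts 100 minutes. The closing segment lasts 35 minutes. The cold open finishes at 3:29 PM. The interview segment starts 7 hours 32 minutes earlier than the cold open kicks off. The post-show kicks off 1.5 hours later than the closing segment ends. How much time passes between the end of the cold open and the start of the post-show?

185 minutes

The cold open starts at 3:29 PM − 100 min = 1:49 PM.
The interview segment starts at 1:49 PM − 452 min = 6:17 AM.
The closing segment starts at 6:17 AM + 612 min = 4:29 PM.
The closing segment ends at 4:29 PM + 35 min = 5:04 PM.
The post-show starts at 5:04 PM + 90 min = 6:34 PM.
From 3:29 PM to 6:34 PM is 185 minutes.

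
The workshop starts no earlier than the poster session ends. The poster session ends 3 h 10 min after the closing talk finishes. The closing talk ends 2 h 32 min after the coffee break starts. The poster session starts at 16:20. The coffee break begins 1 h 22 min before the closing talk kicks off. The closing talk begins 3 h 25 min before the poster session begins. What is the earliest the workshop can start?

17:15

The closing talk starts at 16:20 − 205 min = 12:55.
The coffee break starts at 12:55 − 82 min = 11:33.
The closing talk ends at 11:33 + 152 min = 14:05.
The poster session ends at 14:05 + 190 min = 17:15.
The workshop is bounded by the poster session, so the earliest it can start is 17:15.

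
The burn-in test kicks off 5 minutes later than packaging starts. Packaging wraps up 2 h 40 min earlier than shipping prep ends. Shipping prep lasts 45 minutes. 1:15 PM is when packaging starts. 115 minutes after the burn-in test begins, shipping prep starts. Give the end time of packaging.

1:20 PM

The burn-in test starts at 1:15 PM + 5 min = 1:20 PM.
Shipping prep starts at 1:20 PM + 115 min = 3:15 PM.
Shipping prep ends at 3:15 PM + 45 min = 4:00 PM.
Packaging ends at 4:00 PM − 160 min = 1:20 PM.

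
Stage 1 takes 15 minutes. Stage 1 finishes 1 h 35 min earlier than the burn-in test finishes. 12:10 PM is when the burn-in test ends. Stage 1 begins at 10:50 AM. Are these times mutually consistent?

No

Stage 1 ends at 12:10 PM − 95 min = 10:35 AM.
Stage 1 starts at 10:35 AM − 15 min = 10:20 AM.
But stage 1 is also said to start at 10:50 AM — a 30-minute conflict.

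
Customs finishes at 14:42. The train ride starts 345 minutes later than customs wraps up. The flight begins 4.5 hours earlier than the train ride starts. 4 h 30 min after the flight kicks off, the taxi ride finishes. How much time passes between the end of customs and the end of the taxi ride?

The train ride starts at 14:42 + 345 min = 20:27.
The flight starts at 20:27 − 270 min = 15:57.
The taxi ride ends at 15:57 + 270 min = 20:27.
From 14:42 to 20:27 is 5 hours 45 minutes.

5 hours 45 minutes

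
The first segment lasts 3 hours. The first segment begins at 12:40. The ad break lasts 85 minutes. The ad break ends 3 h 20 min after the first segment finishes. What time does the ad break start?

17:35

The first segment ends at 12:40 + 180 min = 15:40.
The ad break ends at 15:40 + 200 min = 19:00.
The ad break starts at 19:00 − 85 min = 17:35.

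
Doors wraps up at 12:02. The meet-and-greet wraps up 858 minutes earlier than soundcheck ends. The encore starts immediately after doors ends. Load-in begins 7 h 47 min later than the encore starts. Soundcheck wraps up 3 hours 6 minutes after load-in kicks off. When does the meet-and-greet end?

08:37

The encore starts at 12:02.
Load-in starts at 12:02 + 467 min = 19:49.
Soundcheck ends at 19:49 + 186 min = 22:55.
The meet-and-greet ends at 22:55 − 858 min = 08:37.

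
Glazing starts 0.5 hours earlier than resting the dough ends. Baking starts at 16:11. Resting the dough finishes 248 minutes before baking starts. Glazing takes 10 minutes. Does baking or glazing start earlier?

glazing

Resting the dough ends at 16:11 − 248 min = 12:03.
Glazing starts at 12:03 − 30 min = 11:33.
Baking starts at 16:11 and glazing starts at 11:33, so glazing is first.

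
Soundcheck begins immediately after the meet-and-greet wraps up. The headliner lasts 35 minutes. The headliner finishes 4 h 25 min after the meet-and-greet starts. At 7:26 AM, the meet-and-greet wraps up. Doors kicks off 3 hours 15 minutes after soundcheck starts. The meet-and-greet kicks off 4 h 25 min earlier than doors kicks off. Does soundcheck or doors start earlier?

soundcheck

Soundcheck starts at 7:26 AM.
Doors starts at 7:26 AM + 195 min = 10:41 AM.
Soundcheck starts at 7:26 AM and doors starts at 10:41 AM, so soundcheck is first.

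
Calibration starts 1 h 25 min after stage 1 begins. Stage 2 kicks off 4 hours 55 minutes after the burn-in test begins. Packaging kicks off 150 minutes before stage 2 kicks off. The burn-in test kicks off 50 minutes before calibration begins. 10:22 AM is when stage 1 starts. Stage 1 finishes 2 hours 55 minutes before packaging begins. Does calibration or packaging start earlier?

calibration

Calibration starts at 10:22 AM + 85 min = 11:47 AM.
The burn-in test starts at 11:47 AM − 50 min = 10:57 AM.
Stage 2 starts at 10:57 AM + 295 min = 3:52 PM.
Packaging starts at 3:52 PM − 150 min = 1:22 PM.
Calibration starts at 11:47 AM and packaging starts at 1:22 PM, so calibration is first.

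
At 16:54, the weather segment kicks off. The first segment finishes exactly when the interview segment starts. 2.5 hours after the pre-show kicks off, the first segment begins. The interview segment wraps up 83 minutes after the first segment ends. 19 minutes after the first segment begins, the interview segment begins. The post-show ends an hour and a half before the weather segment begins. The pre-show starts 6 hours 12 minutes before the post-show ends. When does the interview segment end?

The post-show ends at 16:54 − 90 min = 15:24.
The pre-show starts at 15:24 − 372 min = 09:12.
The first segment starts at 09:12 + 150 min = 11:42.
The interview segment starts at 11:42 + 19 min = 12:01.
So the first segment ends at 12:01.
The interview segment ends at 12:01 + 83 min = 13:24.

13:24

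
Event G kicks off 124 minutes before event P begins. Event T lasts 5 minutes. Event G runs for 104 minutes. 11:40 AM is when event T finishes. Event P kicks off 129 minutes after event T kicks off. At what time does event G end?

1:24 PM

Event T starts at 11:40 AM − 5 min = 11:35 AM.
Event P starts at 11:35 AM + 129 min = 1:44 PM.
Event G starts at 1:44 PM − 124 min = 11:40 AM.
Event G ends at 11:40 AM + 104 min = 1:24 PM.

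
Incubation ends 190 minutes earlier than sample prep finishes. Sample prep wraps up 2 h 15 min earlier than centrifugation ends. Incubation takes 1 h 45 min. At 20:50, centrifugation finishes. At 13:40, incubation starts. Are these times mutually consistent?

Sample prep ends at 20:50 − 135 min = 18:35.
Incubation ends at 18:35 − 190 min = 15:25.
Incubation starts at 15:25 − 105 min = 13:40.
That matches the stated 13:40, so the schedule is consistent.

Yes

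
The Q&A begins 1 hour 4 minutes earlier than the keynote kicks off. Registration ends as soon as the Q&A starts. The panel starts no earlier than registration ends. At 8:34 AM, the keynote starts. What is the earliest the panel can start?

7:30 AM

The Q&A starts at 8:34 AM − 64 min = 7:30 AM.
So registration ends at 7:30 AM.
The panel is bounded by registration, so the earliest it can start is 7:30 AM.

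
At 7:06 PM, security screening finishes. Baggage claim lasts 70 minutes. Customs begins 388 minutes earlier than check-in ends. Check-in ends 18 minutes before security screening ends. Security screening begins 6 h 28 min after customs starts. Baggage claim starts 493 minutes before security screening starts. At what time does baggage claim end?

11:45 AM

Check-in ends at 7:06 PM − 18 min = 6:48 PM.
Customs starts at 6:48 PM − 388 min = 12:20 PM.
Security screening starts at 12:20 PM + 388 min = 6:48 PM.
Baggage claim starts at 6:48 PM − 493 min = 10:35 AM.
Baggage claim ends at 10:35 AM + 70 min = 11:45 AM.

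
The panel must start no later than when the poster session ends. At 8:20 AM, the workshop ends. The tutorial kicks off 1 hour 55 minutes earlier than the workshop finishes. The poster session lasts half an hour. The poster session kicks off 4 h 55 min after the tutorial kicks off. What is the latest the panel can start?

11:50 AM

The tutorial starts at 8:20 AM − 115 min = 6:25 AM.
The poster session starts at 6:25 AM + 295 min = 11:20 AM.
The poster session ends at 11:20 AM + 30 min = 11:50 AM.
The panel is bounded by the poster session, so the latest it can start is 11:50 AM.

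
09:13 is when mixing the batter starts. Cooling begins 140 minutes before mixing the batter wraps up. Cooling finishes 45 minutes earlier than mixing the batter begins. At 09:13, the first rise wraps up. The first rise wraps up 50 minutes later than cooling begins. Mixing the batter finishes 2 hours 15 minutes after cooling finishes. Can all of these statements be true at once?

Yes

Cooling ends at 09:13 − 45 min = 08:28.
Mixing the batter ends at 08:28 + 135 min = 10:43.
Cooling starts at 10:43 − 140 min = 08:23.
The first rise ends at 08:23 + 50 min = 09:13.
That matches the stated 09:13, so the schedule is consistent.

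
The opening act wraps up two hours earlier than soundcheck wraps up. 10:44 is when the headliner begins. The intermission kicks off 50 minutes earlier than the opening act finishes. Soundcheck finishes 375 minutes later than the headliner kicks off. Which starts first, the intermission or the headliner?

the headliner

Soundcheck ends at 10:44 + 375 min = 16:59.
The opening act ends at 16:59 − 120 min = 14:59.
The intermission starts at 14:59 − 50 min = 14:09.
The intermission starts at 14:09 and the headliner starts at 10:44, so the headliner is first.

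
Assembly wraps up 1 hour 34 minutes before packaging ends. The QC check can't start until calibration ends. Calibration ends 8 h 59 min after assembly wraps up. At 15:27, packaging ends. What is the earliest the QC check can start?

22:52

Assembly ends at 15:27 − 94 min = 13:53.
Calibration ends at 13:53 + 539 min = 22:52.
The QC check is bounded by calibration, so the earliest it can start is 22:52.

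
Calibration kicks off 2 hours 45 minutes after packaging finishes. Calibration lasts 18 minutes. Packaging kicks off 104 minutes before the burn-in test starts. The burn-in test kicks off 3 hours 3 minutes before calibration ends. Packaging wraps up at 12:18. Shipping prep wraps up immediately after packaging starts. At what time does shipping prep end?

10:34

Calibration starts at 12:18 + 165 min = 15:03.
Calibration ends at 15:03 + 18 min = 15:21.
The burn-in test starts at 15:21 − 183 min = 12:18.
Packaging starts at 12:18 − 104 min = 10:34.
So shipping prep ends at 10:34.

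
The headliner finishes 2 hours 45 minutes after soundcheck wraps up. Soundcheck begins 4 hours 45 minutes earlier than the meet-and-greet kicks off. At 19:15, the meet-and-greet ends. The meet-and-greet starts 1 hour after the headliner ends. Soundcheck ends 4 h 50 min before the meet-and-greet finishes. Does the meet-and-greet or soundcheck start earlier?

Soundcheck ends at 19:15 − 290 min = 14:25.
The headliner ends at 14:25 + 165 min = 17:10.
The meet-and-greet starts at 17:10 + 60 min = 18:10.
Soundcheck starts at 18:10 − 285 min = 13:25.
The meet-and-greet starts at 18:10 and soundcheck starts at 13:25, so soundcheck is first.

soundcheck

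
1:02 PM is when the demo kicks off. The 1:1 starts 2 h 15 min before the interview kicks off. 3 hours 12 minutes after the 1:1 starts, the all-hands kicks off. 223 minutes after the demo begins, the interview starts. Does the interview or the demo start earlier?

the demo

The interview starts at 1:02 PM + 223 min = 4:45 PM.
The interview starts at 4:45 PM and the demo starts at 1:02 PM, so the demo is first.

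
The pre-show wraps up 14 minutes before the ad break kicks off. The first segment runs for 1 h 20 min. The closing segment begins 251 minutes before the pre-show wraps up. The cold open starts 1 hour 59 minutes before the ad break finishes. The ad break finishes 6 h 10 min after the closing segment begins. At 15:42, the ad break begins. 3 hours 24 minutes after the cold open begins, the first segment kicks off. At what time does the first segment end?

The pre-show ends at 15:42 − 14 min = 15:28.
The closing segment starts at 15:28 − 251 min = 11:17.
The ad break ends at 11:17 + 370 min = 17:27.
The cold open starts at 17:27 − 119 min = 15:28.
The first segment starts at 15:28 + 204 min = 18:52.
The first segment ends at 18:52 + 80 min = 20:12.

20:12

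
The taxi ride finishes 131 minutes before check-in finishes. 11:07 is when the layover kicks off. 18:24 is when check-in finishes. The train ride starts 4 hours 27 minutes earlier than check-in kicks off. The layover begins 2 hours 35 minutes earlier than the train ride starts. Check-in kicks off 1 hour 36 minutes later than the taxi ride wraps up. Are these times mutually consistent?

No

The taxi ride ends at 18:24 − 131 min = 16:13.
Check-in starts at 16:13 + 96 min = 17:49.
The train ride starts at 17:49 − 267 min = 13:22.
The layover starts at 13:22 − 155 min = 10:47.
But the layover is also said to start at 11:07 — a 20-minute conflict.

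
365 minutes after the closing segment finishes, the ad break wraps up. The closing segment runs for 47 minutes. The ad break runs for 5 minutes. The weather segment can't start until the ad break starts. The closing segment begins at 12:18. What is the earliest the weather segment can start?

The closing segment ends at 12:18 + 47 min = 13:05.
The ad break ends at 13:05 + 365 min = 19:10.
The ad break starts at 19:10 − 5 min = 19:05.
The weather segment is bounded by the ad break, so the earliest it can start is 19:05.

19:05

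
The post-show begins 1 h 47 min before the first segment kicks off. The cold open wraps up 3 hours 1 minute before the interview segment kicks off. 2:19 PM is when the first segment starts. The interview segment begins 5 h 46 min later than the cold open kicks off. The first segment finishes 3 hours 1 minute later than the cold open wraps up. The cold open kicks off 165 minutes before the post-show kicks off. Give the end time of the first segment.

3:33 PM

The post-show starts at 2:19 PM − 107 min = 12:32 PM.
The cold open starts at 12:32 PM − 165 min = 9:47 AM.
The interview segment starts at 9:47 AM + 346 min = 3:33 PM.
The cold open ends at 3:33 PM − 181 min = 12:32 PM.
The first segment ends at 12:32 PM + 181 min = 3:33 PM.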